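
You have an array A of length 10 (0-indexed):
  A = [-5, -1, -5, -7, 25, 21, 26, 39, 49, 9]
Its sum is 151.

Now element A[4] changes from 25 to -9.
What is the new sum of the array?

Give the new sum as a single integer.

Answer: 117

Derivation:
Old value at index 4: 25
New value at index 4: -9
Delta = -9 - 25 = -34
New sum = old_sum + delta = 151 + (-34) = 117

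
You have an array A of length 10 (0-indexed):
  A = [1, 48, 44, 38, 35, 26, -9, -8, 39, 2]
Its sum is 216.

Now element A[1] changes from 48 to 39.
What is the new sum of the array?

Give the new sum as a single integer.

Answer: 207

Derivation:
Old value at index 1: 48
New value at index 1: 39
Delta = 39 - 48 = -9
New sum = old_sum + delta = 216 + (-9) = 207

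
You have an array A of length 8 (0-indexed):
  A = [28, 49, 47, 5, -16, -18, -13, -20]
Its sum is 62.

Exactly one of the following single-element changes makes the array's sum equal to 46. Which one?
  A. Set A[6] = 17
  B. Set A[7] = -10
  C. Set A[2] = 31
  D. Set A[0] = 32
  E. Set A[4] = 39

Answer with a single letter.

Answer: C

Derivation:
Option A: A[6] -13->17, delta=30, new_sum=62+(30)=92
Option B: A[7] -20->-10, delta=10, new_sum=62+(10)=72
Option C: A[2] 47->31, delta=-16, new_sum=62+(-16)=46 <-- matches target
Option D: A[0] 28->32, delta=4, new_sum=62+(4)=66
Option E: A[4] -16->39, delta=55, new_sum=62+(55)=117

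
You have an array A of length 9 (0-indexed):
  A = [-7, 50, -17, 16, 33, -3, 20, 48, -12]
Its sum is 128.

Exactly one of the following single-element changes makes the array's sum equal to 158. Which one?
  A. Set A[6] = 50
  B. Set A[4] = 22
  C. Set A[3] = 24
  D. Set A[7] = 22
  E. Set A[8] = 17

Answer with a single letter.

Option A: A[6] 20->50, delta=30, new_sum=128+(30)=158 <-- matches target
Option B: A[4] 33->22, delta=-11, new_sum=128+(-11)=117
Option C: A[3] 16->24, delta=8, new_sum=128+(8)=136
Option D: A[7] 48->22, delta=-26, new_sum=128+(-26)=102
Option E: A[8] -12->17, delta=29, new_sum=128+(29)=157

Answer: A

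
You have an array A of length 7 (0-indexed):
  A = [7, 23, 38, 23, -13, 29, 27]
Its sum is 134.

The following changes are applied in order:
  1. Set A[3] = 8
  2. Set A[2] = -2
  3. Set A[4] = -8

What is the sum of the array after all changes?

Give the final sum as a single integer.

Answer: 84

Derivation:
Initial sum: 134
Change 1: A[3] 23 -> 8, delta = -15, sum = 119
Change 2: A[2] 38 -> -2, delta = -40, sum = 79
Change 3: A[4] -13 -> -8, delta = 5, sum = 84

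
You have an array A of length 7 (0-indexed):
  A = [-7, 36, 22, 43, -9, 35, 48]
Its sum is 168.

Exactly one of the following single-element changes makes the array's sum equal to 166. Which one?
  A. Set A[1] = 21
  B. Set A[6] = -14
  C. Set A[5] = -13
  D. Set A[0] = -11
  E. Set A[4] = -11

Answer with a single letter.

Answer: E

Derivation:
Option A: A[1] 36->21, delta=-15, new_sum=168+(-15)=153
Option B: A[6] 48->-14, delta=-62, new_sum=168+(-62)=106
Option C: A[5] 35->-13, delta=-48, new_sum=168+(-48)=120
Option D: A[0] -7->-11, delta=-4, new_sum=168+(-4)=164
Option E: A[4] -9->-11, delta=-2, new_sum=168+(-2)=166 <-- matches target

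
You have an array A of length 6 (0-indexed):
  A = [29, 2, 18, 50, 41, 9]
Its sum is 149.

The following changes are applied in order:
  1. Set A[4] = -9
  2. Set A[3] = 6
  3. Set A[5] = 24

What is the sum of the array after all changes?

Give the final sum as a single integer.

Answer: 70

Derivation:
Initial sum: 149
Change 1: A[4] 41 -> -9, delta = -50, sum = 99
Change 2: A[3] 50 -> 6, delta = -44, sum = 55
Change 3: A[5] 9 -> 24, delta = 15, sum = 70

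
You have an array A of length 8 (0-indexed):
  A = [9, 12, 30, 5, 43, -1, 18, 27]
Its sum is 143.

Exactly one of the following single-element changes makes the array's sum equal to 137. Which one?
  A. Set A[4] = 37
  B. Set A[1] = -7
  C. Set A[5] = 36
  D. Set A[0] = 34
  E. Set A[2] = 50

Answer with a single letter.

Option A: A[4] 43->37, delta=-6, new_sum=143+(-6)=137 <-- matches target
Option B: A[1] 12->-7, delta=-19, new_sum=143+(-19)=124
Option C: A[5] -1->36, delta=37, new_sum=143+(37)=180
Option D: A[0] 9->34, delta=25, new_sum=143+(25)=168
Option E: A[2] 30->50, delta=20, new_sum=143+(20)=163

Answer: A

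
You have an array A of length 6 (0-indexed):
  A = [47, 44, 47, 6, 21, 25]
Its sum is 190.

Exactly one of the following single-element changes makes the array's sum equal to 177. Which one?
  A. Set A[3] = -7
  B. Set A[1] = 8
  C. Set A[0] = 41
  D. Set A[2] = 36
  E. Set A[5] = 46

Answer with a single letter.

Answer: A

Derivation:
Option A: A[3] 6->-7, delta=-13, new_sum=190+(-13)=177 <-- matches target
Option B: A[1] 44->8, delta=-36, new_sum=190+(-36)=154
Option C: A[0] 47->41, delta=-6, new_sum=190+(-6)=184
Option D: A[2] 47->36, delta=-11, new_sum=190+(-11)=179
Option E: A[5] 25->46, delta=21, new_sum=190+(21)=211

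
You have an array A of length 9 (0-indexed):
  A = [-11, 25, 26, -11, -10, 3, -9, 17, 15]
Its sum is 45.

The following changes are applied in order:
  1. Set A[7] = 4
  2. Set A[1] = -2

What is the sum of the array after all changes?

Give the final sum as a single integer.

Answer: 5

Derivation:
Initial sum: 45
Change 1: A[7] 17 -> 4, delta = -13, sum = 32
Change 2: A[1] 25 -> -2, delta = -27, sum = 5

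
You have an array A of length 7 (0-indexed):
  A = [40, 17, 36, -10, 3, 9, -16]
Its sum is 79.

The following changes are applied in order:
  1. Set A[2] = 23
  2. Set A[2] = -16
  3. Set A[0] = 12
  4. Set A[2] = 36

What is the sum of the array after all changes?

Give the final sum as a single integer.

Answer: 51

Derivation:
Initial sum: 79
Change 1: A[2] 36 -> 23, delta = -13, sum = 66
Change 2: A[2] 23 -> -16, delta = -39, sum = 27
Change 3: A[0] 40 -> 12, delta = -28, sum = -1
Change 4: A[2] -16 -> 36, delta = 52, sum = 51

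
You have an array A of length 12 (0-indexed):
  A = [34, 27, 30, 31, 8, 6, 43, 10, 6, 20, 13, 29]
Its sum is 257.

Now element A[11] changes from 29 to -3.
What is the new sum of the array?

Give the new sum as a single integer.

Answer: 225

Derivation:
Old value at index 11: 29
New value at index 11: -3
Delta = -3 - 29 = -32
New sum = old_sum + delta = 257 + (-32) = 225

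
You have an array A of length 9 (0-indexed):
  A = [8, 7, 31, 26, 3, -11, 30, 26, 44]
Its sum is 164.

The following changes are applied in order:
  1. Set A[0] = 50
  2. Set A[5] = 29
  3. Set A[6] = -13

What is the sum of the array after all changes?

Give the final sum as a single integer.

Answer: 203

Derivation:
Initial sum: 164
Change 1: A[0] 8 -> 50, delta = 42, sum = 206
Change 2: A[5] -11 -> 29, delta = 40, sum = 246
Change 3: A[6] 30 -> -13, delta = -43, sum = 203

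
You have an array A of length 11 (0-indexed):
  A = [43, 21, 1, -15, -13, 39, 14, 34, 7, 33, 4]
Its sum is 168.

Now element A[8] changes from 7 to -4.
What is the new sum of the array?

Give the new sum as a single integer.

Answer: 157

Derivation:
Old value at index 8: 7
New value at index 8: -4
Delta = -4 - 7 = -11
New sum = old_sum + delta = 168 + (-11) = 157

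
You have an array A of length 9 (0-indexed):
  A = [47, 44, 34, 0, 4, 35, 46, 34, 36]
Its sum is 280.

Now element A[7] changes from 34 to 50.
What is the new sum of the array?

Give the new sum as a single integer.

Old value at index 7: 34
New value at index 7: 50
Delta = 50 - 34 = 16
New sum = old_sum + delta = 280 + (16) = 296

Answer: 296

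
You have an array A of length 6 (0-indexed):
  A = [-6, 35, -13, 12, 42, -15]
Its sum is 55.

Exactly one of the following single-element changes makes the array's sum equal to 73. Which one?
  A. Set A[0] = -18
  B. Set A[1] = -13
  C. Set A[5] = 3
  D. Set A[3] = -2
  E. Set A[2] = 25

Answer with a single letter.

Answer: C

Derivation:
Option A: A[0] -6->-18, delta=-12, new_sum=55+(-12)=43
Option B: A[1] 35->-13, delta=-48, new_sum=55+(-48)=7
Option C: A[5] -15->3, delta=18, new_sum=55+(18)=73 <-- matches target
Option D: A[3] 12->-2, delta=-14, new_sum=55+(-14)=41
Option E: A[2] -13->25, delta=38, new_sum=55+(38)=93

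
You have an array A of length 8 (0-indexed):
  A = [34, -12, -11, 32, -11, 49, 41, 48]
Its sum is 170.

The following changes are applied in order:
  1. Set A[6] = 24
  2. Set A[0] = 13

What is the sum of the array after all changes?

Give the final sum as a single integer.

Initial sum: 170
Change 1: A[6] 41 -> 24, delta = -17, sum = 153
Change 2: A[0] 34 -> 13, delta = -21, sum = 132

Answer: 132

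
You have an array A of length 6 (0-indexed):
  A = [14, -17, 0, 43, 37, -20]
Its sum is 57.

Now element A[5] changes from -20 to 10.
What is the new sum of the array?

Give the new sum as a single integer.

Old value at index 5: -20
New value at index 5: 10
Delta = 10 - -20 = 30
New sum = old_sum + delta = 57 + (30) = 87

Answer: 87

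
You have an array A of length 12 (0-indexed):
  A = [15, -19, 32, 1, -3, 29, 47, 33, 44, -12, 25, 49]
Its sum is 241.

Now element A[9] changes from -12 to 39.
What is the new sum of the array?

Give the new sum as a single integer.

Old value at index 9: -12
New value at index 9: 39
Delta = 39 - -12 = 51
New sum = old_sum + delta = 241 + (51) = 292

Answer: 292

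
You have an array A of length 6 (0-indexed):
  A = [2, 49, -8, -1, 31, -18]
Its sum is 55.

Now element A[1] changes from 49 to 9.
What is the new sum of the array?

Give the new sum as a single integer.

Answer: 15

Derivation:
Old value at index 1: 49
New value at index 1: 9
Delta = 9 - 49 = -40
New sum = old_sum + delta = 55 + (-40) = 15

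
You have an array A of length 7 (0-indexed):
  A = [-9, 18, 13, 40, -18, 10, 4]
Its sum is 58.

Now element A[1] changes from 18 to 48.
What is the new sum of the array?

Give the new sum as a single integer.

Old value at index 1: 18
New value at index 1: 48
Delta = 48 - 18 = 30
New sum = old_sum + delta = 58 + (30) = 88

Answer: 88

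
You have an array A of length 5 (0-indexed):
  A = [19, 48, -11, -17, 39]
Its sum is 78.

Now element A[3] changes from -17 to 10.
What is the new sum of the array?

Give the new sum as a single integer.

Old value at index 3: -17
New value at index 3: 10
Delta = 10 - -17 = 27
New sum = old_sum + delta = 78 + (27) = 105

Answer: 105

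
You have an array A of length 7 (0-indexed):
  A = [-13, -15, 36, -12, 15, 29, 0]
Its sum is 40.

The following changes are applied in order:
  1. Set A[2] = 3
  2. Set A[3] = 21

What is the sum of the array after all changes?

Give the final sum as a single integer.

Answer: 40

Derivation:
Initial sum: 40
Change 1: A[2] 36 -> 3, delta = -33, sum = 7
Change 2: A[3] -12 -> 21, delta = 33, sum = 40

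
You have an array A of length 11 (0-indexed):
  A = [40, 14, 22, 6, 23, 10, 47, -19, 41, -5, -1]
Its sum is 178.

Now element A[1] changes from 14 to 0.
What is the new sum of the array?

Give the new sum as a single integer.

Old value at index 1: 14
New value at index 1: 0
Delta = 0 - 14 = -14
New sum = old_sum + delta = 178 + (-14) = 164

Answer: 164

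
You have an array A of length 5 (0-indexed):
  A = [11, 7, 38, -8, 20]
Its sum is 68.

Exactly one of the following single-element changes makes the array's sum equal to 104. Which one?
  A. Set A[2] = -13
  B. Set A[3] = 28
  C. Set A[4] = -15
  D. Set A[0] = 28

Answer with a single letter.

Answer: B

Derivation:
Option A: A[2] 38->-13, delta=-51, new_sum=68+(-51)=17
Option B: A[3] -8->28, delta=36, new_sum=68+(36)=104 <-- matches target
Option C: A[4] 20->-15, delta=-35, new_sum=68+(-35)=33
Option D: A[0] 11->28, delta=17, new_sum=68+(17)=85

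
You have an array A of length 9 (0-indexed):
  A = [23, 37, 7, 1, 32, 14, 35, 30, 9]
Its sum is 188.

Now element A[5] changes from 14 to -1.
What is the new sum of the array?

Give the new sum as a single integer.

Old value at index 5: 14
New value at index 5: -1
Delta = -1 - 14 = -15
New sum = old_sum + delta = 188 + (-15) = 173

Answer: 173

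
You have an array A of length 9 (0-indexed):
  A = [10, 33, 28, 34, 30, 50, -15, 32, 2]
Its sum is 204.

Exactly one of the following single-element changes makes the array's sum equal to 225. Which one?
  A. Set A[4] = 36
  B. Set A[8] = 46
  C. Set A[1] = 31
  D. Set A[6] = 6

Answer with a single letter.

Answer: D

Derivation:
Option A: A[4] 30->36, delta=6, new_sum=204+(6)=210
Option B: A[8] 2->46, delta=44, new_sum=204+(44)=248
Option C: A[1] 33->31, delta=-2, new_sum=204+(-2)=202
Option D: A[6] -15->6, delta=21, new_sum=204+(21)=225 <-- matches target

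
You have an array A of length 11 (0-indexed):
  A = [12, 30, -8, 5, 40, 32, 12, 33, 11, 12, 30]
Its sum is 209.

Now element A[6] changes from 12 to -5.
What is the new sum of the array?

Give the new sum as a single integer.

Answer: 192

Derivation:
Old value at index 6: 12
New value at index 6: -5
Delta = -5 - 12 = -17
New sum = old_sum + delta = 209 + (-17) = 192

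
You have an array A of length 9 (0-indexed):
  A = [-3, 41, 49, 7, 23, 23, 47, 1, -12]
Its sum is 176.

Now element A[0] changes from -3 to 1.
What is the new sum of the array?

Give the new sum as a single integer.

Answer: 180

Derivation:
Old value at index 0: -3
New value at index 0: 1
Delta = 1 - -3 = 4
New sum = old_sum + delta = 176 + (4) = 180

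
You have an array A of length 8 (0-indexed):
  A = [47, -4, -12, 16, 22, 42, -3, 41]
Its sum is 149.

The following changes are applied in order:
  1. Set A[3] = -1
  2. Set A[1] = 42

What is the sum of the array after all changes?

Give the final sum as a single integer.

Initial sum: 149
Change 1: A[3] 16 -> -1, delta = -17, sum = 132
Change 2: A[1] -4 -> 42, delta = 46, sum = 178

Answer: 178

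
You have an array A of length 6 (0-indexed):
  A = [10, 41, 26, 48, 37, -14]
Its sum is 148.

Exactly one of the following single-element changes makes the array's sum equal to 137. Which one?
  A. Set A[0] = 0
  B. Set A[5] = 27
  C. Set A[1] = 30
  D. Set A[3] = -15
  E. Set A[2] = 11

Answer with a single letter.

Option A: A[0] 10->0, delta=-10, new_sum=148+(-10)=138
Option B: A[5] -14->27, delta=41, new_sum=148+(41)=189
Option C: A[1] 41->30, delta=-11, new_sum=148+(-11)=137 <-- matches target
Option D: A[3] 48->-15, delta=-63, new_sum=148+(-63)=85
Option E: A[2] 26->11, delta=-15, new_sum=148+(-15)=133

Answer: C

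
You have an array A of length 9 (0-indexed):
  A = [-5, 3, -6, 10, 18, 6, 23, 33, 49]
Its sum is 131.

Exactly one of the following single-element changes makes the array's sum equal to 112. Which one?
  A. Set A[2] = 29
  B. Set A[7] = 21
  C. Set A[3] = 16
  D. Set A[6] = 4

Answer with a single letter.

Option A: A[2] -6->29, delta=35, new_sum=131+(35)=166
Option B: A[7] 33->21, delta=-12, new_sum=131+(-12)=119
Option C: A[3] 10->16, delta=6, new_sum=131+(6)=137
Option D: A[6] 23->4, delta=-19, new_sum=131+(-19)=112 <-- matches target

Answer: D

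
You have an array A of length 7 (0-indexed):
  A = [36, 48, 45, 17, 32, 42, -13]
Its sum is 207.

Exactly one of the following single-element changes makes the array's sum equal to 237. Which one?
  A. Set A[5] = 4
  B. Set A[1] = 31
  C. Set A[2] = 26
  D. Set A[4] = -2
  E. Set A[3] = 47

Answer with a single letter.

Option A: A[5] 42->4, delta=-38, new_sum=207+(-38)=169
Option B: A[1] 48->31, delta=-17, new_sum=207+(-17)=190
Option C: A[2] 45->26, delta=-19, new_sum=207+(-19)=188
Option D: A[4] 32->-2, delta=-34, new_sum=207+(-34)=173
Option E: A[3] 17->47, delta=30, new_sum=207+(30)=237 <-- matches target

Answer: E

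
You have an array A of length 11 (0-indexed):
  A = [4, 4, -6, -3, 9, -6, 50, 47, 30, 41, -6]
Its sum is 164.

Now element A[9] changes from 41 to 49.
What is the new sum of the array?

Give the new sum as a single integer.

Old value at index 9: 41
New value at index 9: 49
Delta = 49 - 41 = 8
New sum = old_sum + delta = 164 + (8) = 172

Answer: 172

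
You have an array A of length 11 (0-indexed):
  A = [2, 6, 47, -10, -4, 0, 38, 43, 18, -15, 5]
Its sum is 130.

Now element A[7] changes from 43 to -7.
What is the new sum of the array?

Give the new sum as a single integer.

Answer: 80

Derivation:
Old value at index 7: 43
New value at index 7: -7
Delta = -7 - 43 = -50
New sum = old_sum + delta = 130 + (-50) = 80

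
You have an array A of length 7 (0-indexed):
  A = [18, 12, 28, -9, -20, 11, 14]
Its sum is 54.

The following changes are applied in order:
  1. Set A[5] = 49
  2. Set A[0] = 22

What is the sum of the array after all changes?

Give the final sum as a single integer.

Answer: 96

Derivation:
Initial sum: 54
Change 1: A[5] 11 -> 49, delta = 38, sum = 92
Change 2: A[0] 18 -> 22, delta = 4, sum = 96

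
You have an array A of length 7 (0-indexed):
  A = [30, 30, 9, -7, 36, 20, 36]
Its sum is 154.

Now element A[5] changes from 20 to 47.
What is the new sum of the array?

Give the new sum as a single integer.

Answer: 181

Derivation:
Old value at index 5: 20
New value at index 5: 47
Delta = 47 - 20 = 27
New sum = old_sum + delta = 154 + (27) = 181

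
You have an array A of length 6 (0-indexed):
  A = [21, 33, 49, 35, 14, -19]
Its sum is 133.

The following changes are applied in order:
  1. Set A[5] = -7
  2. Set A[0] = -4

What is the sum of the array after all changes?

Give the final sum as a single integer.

Answer: 120

Derivation:
Initial sum: 133
Change 1: A[5] -19 -> -7, delta = 12, sum = 145
Change 2: A[0] 21 -> -4, delta = -25, sum = 120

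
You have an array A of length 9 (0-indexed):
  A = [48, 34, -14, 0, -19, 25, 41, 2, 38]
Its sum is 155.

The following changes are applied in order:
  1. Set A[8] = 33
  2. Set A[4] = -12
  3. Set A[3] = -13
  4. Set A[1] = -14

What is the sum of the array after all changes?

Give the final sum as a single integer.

Answer: 96

Derivation:
Initial sum: 155
Change 1: A[8] 38 -> 33, delta = -5, sum = 150
Change 2: A[4] -19 -> -12, delta = 7, sum = 157
Change 3: A[3] 0 -> -13, delta = -13, sum = 144
Change 4: A[1] 34 -> -14, delta = -48, sum = 96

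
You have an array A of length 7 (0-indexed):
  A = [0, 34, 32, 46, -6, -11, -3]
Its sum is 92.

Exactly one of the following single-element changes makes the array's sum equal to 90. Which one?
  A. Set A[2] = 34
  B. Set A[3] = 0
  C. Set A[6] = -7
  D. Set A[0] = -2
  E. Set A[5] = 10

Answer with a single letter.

Option A: A[2] 32->34, delta=2, new_sum=92+(2)=94
Option B: A[3] 46->0, delta=-46, new_sum=92+(-46)=46
Option C: A[6] -3->-7, delta=-4, new_sum=92+(-4)=88
Option D: A[0] 0->-2, delta=-2, new_sum=92+(-2)=90 <-- matches target
Option E: A[5] -11->10, delta=21, new_sum=92+(21)=113

Answer: D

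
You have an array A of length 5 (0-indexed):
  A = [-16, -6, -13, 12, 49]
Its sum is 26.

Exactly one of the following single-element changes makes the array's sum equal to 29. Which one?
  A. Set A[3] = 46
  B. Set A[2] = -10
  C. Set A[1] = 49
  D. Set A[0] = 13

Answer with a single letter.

Answer: B

Derivation:
Option A: A[3] 12->46, delta=34, new_sum=26+(34)=60
Option B: A[2] -13->-10, delta=3, new_sum=26+(3)=29 <-- matches target
Option C: A[1] -6->49, delta=55, new_sum=26+(55)=81
Option D: A[0] -16->13, delta=29, new_sum=26+(29)=55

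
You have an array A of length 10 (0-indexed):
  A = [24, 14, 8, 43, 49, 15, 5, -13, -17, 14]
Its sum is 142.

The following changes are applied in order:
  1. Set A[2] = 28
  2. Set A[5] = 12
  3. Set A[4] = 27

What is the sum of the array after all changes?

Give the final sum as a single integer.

Answer: 137

Derivation:
Initial sum: 142
Change 1: A[2] 8 -> 28, delta = 20, sum = 162
Change 2: A[5] 15 -> 12, delta = -3, sum = 159
Change 3: A[4] 49 -> 27, delta = -22, sum = 137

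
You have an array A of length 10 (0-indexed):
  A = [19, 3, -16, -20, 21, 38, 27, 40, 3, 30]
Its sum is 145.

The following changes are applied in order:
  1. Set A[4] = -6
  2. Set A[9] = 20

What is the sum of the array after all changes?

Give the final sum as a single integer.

Answer: 108

Derivation:
Initial sum: 145
Change 1: A[4] 21 -> -6, delta = -27, sum = 118
Change 2: A[9] 30 -> 20, delta = -10, sum = 108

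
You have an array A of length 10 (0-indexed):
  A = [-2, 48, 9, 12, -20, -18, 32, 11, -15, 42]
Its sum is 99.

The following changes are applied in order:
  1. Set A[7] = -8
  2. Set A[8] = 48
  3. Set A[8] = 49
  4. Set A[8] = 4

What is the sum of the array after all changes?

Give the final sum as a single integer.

Initial sum: 99
Change 1: A[7] 11 -> -8, delta = -19, sum = 80
Change 2: A[8] -15 -> 48, delta = 63, sum = 143
Change 3: A[8] 48 -> 49, delta = 1, sum = 144
Change 4: A[8] 49 -> 4, delta = -45, sum = 99

Answer: 99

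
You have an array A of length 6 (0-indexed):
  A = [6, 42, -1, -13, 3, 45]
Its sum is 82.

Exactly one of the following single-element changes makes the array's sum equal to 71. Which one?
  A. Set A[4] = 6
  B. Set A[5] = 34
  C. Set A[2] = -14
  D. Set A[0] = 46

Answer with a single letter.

Option A: A[4] 3->6, delta=3, new_sum=82+(3)=85
Option B: A[5] 45->34, delta=-11, new_sum=82+(-11)=71 <-- matches target
Option C: A[2] -1->-14, delta=-13, new_sum=82+(-13)=69
Option D: A[0] 6->46, delta=40, new_sum=82+(40)=122

Answer: B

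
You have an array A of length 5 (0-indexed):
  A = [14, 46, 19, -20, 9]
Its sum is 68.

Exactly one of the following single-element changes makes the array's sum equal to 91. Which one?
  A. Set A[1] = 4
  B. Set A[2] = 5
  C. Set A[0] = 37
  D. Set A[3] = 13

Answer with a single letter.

Answer: C

Derivation:
Option A: A[1] 46->4, delta=-42, new_sum=68+(-42)=26
Option B: A[2] 19->5, delta=-14, new_sum=68+(-14)=54
Option C: A[0] 14->37, delta=23, new_sum=68+(23)=91 <-- matches target
Option D: A[3] -20->13, delta=33, new_sum=68+(33)=101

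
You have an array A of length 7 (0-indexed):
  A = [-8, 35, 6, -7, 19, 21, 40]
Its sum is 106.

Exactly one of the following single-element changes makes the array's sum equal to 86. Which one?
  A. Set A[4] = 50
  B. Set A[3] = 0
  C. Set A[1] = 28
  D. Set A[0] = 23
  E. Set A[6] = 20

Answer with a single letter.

Answer: E

Derivation:
Option A: A[4] 19->50, delta=31, new_sum=106+(31)=137
Option B: A[3] -7->0, delta=7, new_sum=106+(7)=113
Option C: A[1] 35->28, delta=-7, new_sum=106+(-7)=99
Option D: A[0] -8->23, delta=31, new_sum=106+(31)=137
Option E: A[6] 40->20, delta=-20, new_sum=106+(-20)=86 <-- matches target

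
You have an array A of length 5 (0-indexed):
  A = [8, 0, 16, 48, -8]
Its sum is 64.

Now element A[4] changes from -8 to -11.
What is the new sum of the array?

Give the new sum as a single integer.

Answer: 61

Derivation:
Old value at index 4: -8
New value at index 4: -11
Delta = -11 - -8 = -3
New sum = old_sum + delta = 64 + (-3) = 61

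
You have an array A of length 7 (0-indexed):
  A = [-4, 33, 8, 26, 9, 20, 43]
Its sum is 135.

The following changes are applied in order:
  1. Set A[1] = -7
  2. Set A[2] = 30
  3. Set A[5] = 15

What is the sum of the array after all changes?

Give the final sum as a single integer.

Initial sum: 135
Change 1: A[1] 33 -> -7, delta = -40, sum = 95
Change 2: A[2] 8 -> 30, delta = 22, sum = 117
Change 3: A[5] 20 -> 15, delta = -5, sum = 112

Answer: 112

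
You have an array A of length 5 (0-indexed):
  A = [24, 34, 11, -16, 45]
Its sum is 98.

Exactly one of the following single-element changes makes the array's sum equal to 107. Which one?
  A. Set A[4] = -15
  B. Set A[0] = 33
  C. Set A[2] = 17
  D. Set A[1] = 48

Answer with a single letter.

Answer: B

Derivation:
Option A: A[4] 45->-15, delta=-60, new_sum=98+(-60)=38
Option B: A[0] 24->33, delta=9, new_sum=98+(9)=107 <-- matches target
Option C: A[2] 11->17, delta=6, new_sum=98+(6)=104
Option D: A[1] 34->48, delta=14, new_sum=98+(14)=112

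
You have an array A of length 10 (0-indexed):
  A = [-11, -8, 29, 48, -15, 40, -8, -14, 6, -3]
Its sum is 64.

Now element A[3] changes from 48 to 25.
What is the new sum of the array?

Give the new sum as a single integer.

Old value at index 3: 48
New value at index 3: 25
Delta = 25 - 48 = -23
New sum = old_sum + delta = 64 + (-23) = 41

Answer: 41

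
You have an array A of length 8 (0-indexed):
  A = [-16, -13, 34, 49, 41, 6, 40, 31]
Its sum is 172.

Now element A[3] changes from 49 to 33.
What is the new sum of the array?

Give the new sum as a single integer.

Old value at index 3: 49
New value at index 3: 33
Delta = 33 - 49 = -16
New sum = old_sum + delta = 172 + (-16) = 156

Answer: 156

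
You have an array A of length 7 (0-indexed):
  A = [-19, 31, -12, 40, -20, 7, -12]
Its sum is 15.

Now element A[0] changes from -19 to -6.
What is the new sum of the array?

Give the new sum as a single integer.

Answer: 28

Derivation:
Old value at index 0: -19
New value at index 0: -6
Delta = -6 - -19 = 13
New sum = old_sum + delta = 15 + (13) = 28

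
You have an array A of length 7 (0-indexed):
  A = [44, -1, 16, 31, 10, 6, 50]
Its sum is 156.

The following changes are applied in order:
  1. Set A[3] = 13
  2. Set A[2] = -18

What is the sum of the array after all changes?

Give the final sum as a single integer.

Answer: 104

Derivation:
Initial sum: 156
Change 1: A[3] 31 -> 13, delta = -18, sum = 138
Change 2: A[2] 16 -> -18, delta = -34, sum = 104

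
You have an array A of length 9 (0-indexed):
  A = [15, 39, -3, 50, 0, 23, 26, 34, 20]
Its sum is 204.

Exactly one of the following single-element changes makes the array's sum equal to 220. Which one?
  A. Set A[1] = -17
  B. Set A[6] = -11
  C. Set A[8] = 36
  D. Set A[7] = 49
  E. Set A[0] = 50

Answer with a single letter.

Option A: A[1] 39->-17, delta=-56, new_sum=204+(-56)=148
Option B: A[6] 26->-11, delta=-37, new_sum=204+(-37)=167
Option C: A[8] 20->36, delta=16, new_sum=204+(16)=220 <-- matches target
Option D: A[7] 34->49, delta=15, new_sum=204+(15)=219
Option E: A[0] 15->50, delta=35, new_sum=204+(35)=239

Answer: C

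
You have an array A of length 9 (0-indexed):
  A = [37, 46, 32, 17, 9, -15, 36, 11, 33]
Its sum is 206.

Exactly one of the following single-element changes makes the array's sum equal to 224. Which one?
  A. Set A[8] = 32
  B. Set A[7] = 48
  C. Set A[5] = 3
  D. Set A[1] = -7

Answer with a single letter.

Answer: C

Derivation:
Option A: A[8] 33->32, delta=-1, new_sum=206+(-1)=205
Option B: A[7] 11->48, delta=37, new_sum=206+(37)=243
Option C: A[5] -15->3, delta=18, new_sum=206+(18)=224 <-- matches target
Option D: A[1] 46->-7, delta=-53, new_sum=206+(-53)=153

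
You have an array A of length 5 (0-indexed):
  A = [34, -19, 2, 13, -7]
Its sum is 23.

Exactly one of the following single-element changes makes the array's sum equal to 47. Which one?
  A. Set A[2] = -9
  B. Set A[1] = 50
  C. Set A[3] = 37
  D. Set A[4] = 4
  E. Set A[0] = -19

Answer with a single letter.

Option A: A[2] 2->-9, delta=-11, new_sum=23+(-11)=12
Option B: A[1] -19->50, delta=69, new_sum=23+(69)=92
Option C: A[3] 13->37, delta=24, new_sum=23+(24)=47 <-- matches target
Option D: A[4] -7->4, delta=11, new_sum=23+(11)=34
Option E: A[0] 34->-19, delta=-53, new_sum=23+(-53)=-30

Answer: C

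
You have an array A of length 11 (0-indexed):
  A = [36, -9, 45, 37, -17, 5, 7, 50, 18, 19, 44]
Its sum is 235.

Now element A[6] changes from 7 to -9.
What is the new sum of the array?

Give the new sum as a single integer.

Answer: 219

Derivation:
Old value at index 6: 7
New value at index 6: -9
Delta = -9 - 7 = -16
New sum = old_sum + delta = 235 + (-16) = 219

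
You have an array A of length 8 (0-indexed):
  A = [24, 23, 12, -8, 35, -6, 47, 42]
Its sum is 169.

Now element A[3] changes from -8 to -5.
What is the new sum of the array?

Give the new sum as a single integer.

Answer: 172

Derivation:
Old value at index 3: -8
New value at index 3: -5
Delta = -5 - -8 = 3
New sum = old_sum + delta = 169 + (3) = 172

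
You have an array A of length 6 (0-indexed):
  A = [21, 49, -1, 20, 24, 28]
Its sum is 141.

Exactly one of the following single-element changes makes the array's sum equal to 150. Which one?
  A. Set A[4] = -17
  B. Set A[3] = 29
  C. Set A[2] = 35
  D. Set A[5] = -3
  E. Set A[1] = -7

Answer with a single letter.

Option A: A[4] 24->-17, delta=-41, new_sum=141+(-41)=100
Option B: A[3] 20->29, delta=9, new_sum=141+(9)=150 <-- matches target
Option C: A[2] -1->35, delta=36, new_sum=141+(36)=177
Option D: A[5] 28->-3, delta=-31, new_sum=141+(-31)=110
Option E: A[1] 49->-7, delta=-56, new_sum=141+(-56)=85

Answer: B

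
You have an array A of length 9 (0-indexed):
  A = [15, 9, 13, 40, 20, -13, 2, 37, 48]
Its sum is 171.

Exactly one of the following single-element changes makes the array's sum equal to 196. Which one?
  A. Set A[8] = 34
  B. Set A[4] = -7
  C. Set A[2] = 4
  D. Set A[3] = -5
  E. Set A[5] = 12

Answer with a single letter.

Option A: A[8] 48->34, delta=-14, new_sum=171+(-14)=157
Option B: A[4] 20->-7, delta=-27, new_sum=171+(-27)=144
Option C: A[2] 13->4, delta=-9, new_sum=171+(-9)=162
Option D: A[3] 40->-5, delta=-45, new_sum=171+(-45)=126
Option E: A[5] -13->12, delta=25, new_sum=171+(25)=196 <-- matches target

Answer: E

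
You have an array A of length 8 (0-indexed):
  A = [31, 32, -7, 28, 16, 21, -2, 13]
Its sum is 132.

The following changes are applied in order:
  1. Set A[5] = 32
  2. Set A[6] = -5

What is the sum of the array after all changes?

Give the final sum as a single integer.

Initial sum: 132
Change 1: A[5] 21 -> 32, delta = 11, sum = 143
Change 2: A[6] -2 -> -5, delta = -3, sum = 140

Answer: 140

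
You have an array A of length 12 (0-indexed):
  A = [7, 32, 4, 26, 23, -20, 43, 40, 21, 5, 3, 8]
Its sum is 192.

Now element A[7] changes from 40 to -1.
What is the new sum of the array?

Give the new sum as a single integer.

Old value at index 7: 40
New value at index 7: -1
Delta = -1 - 40 = -41
New sum = old_sum + delta = 192 + (-41) = 151

Answer: 151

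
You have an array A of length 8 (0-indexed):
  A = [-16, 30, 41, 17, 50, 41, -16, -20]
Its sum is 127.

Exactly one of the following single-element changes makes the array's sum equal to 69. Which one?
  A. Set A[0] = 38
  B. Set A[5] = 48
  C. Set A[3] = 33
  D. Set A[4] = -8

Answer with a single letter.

Answer: D

Derivation:
Option A: A[0] -16->38, delta=54, new_sum=127+(54)=181
Option B: A[5] 41->48, delta=7, new_sum=127+(7)=134
Option C: A[3] 17->33, delta=16, new_sum=127+(16)=143
Option D: A[4] 50->-8, delta=-58, new_sum=127+(-58)=69 <-- matches target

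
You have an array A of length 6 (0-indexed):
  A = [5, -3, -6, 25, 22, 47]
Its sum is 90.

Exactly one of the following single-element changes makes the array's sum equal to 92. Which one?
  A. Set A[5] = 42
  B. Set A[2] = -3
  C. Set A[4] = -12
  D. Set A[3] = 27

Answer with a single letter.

Answer: D

Derivation:
Option A: A[5] 47->42, delta=-5, new_sum=90+(-5)=85
Option B: A[2] -6->-3, delta=3, new_sum=90+(3)=93
Option C: A[4] 22->-12, delta=-34, new_sum=90+(-34)=56
Option D: A[3] 25->27, delta=2, new_sum=90+(2)=92 <-- matches target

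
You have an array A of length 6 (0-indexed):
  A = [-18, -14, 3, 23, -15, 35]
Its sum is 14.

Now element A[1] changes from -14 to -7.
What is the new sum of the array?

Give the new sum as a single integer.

Answer: 21

Derivation:
Old value at index 1: -14
New value at index 1: -7
Delta = -7 - -14 = 7
New sum = old_sum + delta = 14 + (7) = 21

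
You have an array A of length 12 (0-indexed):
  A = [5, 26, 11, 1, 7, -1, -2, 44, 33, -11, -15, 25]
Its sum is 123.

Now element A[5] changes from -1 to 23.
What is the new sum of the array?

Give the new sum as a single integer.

Old value at index 5: -1
New value at index 5: 23
Delta = 23 - -1 = 24
New sum = old_sum + delta = 123 + (24) = 147

Answer: 147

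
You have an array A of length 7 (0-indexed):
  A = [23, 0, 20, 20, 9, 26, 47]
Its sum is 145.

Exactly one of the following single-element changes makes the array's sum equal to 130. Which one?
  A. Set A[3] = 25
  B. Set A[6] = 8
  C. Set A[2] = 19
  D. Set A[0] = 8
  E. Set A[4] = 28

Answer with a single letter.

Answer: D

Derivation:
Option A: A[3] 20->25, delta=5, new_sum=145+(5)=150
Option B: A[6] 47->8, delta=-39, new_sum=145+(-39)=106
Option C: A[2] 20->19, delta=-1, new_sum=145+(-1)=144
Option D: A[0] 23->8, delta=-15, new_sum=145+(-15)=130 <-- matches target
Option E: A[4] 9->28, delta=19, new_sum=145+(19)=164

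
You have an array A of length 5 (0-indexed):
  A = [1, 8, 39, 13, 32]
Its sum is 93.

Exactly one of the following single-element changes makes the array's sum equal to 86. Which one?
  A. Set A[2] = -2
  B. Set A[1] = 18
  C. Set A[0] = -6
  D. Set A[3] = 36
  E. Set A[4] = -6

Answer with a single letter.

Answer: C

Derivation:
Option A: A[2] 39->-2, delta=-41, new_sum=93+(-41)=52
Option B: A[1] 8->18, delta=10, new_sum=93+(10)=103
Option C: A[0] 1->-6, delta=-7, new_sum=93+(-7)=86 <-- matches target
Option D: A[3] 13->36, delta=23, new_sum=93+(23)=116
Option E: A[4] 32->-6, delta=-38, new_sum=93+(-38)=55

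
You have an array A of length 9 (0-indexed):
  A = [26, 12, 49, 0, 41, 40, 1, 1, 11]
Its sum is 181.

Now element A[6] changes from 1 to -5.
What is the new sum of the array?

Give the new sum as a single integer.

Answer: 175

Derivation:
Old value at index 6: 1
New value at index 6: -5
Delta = -5 - 1 = -6
New sum = old_sum + delta = 181 + (-6) = 175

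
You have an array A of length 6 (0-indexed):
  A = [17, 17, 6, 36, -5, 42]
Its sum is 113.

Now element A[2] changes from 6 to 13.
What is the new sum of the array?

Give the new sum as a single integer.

Old value at index 2: 6
New value at index 2: 13
Delta = 13 - 6 = 7
New sum = old_sum + delta = 113 + (7) = 120

Answer: 120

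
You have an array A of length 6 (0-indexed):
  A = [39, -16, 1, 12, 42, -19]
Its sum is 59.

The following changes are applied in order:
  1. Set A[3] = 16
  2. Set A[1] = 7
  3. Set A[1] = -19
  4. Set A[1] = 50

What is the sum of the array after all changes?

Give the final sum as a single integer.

Initial sum: 59
Change 1: A[3] 12 -> 16, delta = 4, sum = 63
Change 2: A[1] -16 -> 7, delta = 23, sum = 86
Change 3: A[1] 7 -> -19, delta = -26, sum = 60
Change 4: A[1] -19 -> 50, delta = 69, sum = 129

Answer: 129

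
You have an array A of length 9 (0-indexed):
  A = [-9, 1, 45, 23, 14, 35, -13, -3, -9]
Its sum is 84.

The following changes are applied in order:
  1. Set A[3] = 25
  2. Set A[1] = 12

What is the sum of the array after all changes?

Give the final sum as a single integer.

Initial sum: 84
Change 1: A[3] 23 -> 25, delta = 2, sum = 86
Change 2: A[1] 1 -> 12, delta = 11, sum = 97

Answer: 97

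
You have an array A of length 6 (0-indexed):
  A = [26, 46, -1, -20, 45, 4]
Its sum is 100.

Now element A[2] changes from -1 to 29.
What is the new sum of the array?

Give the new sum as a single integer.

Old value at index 2: -1
New value at index 2: 29
Delta = 29 - -1 = 30
New sum = old_sum + delta = 100 + (30) = 130

Answer: 130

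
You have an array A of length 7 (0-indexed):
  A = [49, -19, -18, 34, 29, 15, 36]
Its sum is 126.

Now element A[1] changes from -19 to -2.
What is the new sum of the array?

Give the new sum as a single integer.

Old value at index 1: -19
New value at index 1: -2
Delta = -2 - -19 = 17
New sum = old_sum + delta = 126 + (17) = 143

Answer: 143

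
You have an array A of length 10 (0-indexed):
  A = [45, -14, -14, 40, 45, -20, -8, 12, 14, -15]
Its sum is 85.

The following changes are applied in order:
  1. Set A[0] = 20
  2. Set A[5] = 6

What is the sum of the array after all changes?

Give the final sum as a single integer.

Initial sum: 85
Change 1: A[0] 45 -> 20, delta = -25, sum = 60
Change 2: A[5] -20 -> 6, delta = 26, sum = 86

Answer: 86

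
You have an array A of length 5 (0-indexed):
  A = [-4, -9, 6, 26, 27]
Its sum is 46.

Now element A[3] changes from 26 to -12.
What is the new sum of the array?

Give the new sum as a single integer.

Answer: 8

Derivation:
Old value at index 3: 26
New value at index 3: -12
Delta = -12 - 26 = -38
New sum = old_sum + delta = 46 + (-38) = 8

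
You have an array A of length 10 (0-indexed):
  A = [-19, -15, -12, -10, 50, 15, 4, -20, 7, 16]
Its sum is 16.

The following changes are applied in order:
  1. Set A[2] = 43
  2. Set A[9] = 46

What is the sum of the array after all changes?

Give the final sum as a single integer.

Answer: 101

Derivation:
Initial sum: 16
Change 1: A[2] -12 -> 43, delta = 55, sum = 71
Change 2: A[9] 16 -> 46, delta = 30, sum = 101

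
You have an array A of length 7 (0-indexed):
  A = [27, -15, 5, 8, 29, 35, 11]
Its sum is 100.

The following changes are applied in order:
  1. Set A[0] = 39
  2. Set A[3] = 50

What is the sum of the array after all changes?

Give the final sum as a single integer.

Answer: 154

Derivation:
Initial sum: 100
Change 1: A[0] 27 -> 39, delta = 12, sum = 112
Change 2: A[3] 8 -> 50, delta = 42, sum = 154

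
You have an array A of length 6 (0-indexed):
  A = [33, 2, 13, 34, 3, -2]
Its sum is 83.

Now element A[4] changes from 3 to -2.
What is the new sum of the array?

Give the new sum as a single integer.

Old value at index 4: 3
New value at index 4: -2
Delta = -2 - 3 = -5
New sum = old_sum + delta = 83 + (-5) = 78

Answer: 78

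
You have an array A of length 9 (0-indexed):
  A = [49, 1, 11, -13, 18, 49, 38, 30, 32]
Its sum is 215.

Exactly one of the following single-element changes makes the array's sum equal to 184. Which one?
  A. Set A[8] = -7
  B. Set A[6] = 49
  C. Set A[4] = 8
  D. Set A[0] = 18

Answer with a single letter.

Answer: D

Derivation:
Option A: A[8] 32->-7, delta=-39, new_sum=215+(-39)=176
Option B: A[6] 38->49, delta=11, new_sum=215+(11)=226
Option C: A[4] 18->8, delta=-10, new_sum=215+(-10)=205
Option D: A[0] 49->18, delta=-31, new_sum=215+(-31)=184 <-- matches target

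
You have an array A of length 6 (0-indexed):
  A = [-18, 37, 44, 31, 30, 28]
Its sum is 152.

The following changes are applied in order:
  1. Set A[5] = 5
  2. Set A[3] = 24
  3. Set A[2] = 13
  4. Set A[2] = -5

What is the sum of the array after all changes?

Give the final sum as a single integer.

Initial sum: 152
Change 1: A[5] 28 -> 5, delta = -23, sum = 129
Change 2: A[3] 31 -> 24, delta = -7, sum = 122
Change 3: A[2] 44 -> 13, delta = -31, sum = 91
Change 4: A[2] 13 -> -5, delta = -18, sum = 73

Answer: 73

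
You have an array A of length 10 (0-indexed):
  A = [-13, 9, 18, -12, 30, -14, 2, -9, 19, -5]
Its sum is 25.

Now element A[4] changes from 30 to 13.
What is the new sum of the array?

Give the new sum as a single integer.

Old value at index 4: 30
New value at index 4: 13
Delta = 13 - 30 = -17
New sum = old_sum + delta = 25 + (-17) = 8

Answer: 8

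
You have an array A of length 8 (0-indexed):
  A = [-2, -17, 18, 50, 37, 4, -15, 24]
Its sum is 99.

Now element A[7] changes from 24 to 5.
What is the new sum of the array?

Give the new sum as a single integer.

Answer: 80

Derivation:
Old value at index 7: 24
New value at index 7: 5
Delta = 5 - 24 = -19
New sum = old_sum + delta = 99 + (-19) = 80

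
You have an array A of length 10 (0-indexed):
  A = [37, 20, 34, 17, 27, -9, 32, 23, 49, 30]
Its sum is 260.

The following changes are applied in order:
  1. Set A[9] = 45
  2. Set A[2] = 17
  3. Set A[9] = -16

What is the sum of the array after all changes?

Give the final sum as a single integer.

Answer: 197

Derivation:
Initial sum: 260
Change 1: A[9] 30 -> 45, delta = 15, sum = 275
Change 2: A[2] 34 -> 17, delta = -17, sum = 258
Change 3: A[9] 45 -> -16, delta = -61, sum = 197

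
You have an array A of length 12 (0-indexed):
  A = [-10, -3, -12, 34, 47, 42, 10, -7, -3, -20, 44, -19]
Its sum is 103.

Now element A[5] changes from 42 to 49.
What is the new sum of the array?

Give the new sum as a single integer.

Old value at index 5: 42
New value at index 5: 49
Delta = 49 - 42 = 7
New sum = old_sum + delta = 103 + (7) = 110

Answer: 110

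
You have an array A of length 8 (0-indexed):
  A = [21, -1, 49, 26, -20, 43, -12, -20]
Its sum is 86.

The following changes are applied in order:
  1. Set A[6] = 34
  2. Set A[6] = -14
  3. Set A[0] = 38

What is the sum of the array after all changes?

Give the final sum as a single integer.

Answer: 101

Derivation:
Initial sum: 86
Change 1: A[6] -12 -> 34, delta = 46, sum = 132
Change 2: A[6] 34 -> -14, delta = -48, sum = 84
Change 3: A[0] 21 -> 38, delta = 17, sum = 101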